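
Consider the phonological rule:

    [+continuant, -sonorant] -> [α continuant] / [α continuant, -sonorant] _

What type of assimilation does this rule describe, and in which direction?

The rule copies [continuant] (continuancy) from the environment onto the target fricatives; since [±continuant] encodes the stop/fricative manner contrast, the assimilating dimension is manner.
Since the environment is written before the underscore, the trigger precedes the target; the direction is progressive.

progressive manner assimilation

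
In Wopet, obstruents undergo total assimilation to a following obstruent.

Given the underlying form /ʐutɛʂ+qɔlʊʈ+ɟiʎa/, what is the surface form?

[ʐutɛqqɔlʊɟɟiʎa]

/ʂ/ is the segment targeted by the rule; it sits immediately before /q/, so it assimilates completely and surfaces as [q].
The same rule applies at the second boundary: /ʈ/ → [ɟ] next to /ɟ/.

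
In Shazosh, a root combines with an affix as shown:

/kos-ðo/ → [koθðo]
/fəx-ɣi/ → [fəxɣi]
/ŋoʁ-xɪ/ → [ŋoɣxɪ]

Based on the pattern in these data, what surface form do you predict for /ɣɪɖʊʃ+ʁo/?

[ɣɪɖʊχʁo]

The data show regressive place assimilation: /s/ → [θ] before /ð/; /ʁ/ → [ɣ] before /x/. In each pair only place changes, matching the following consonant, while manner and voice stay constant.
No alternation appears in [fəxɣi]: there the adjacent consonants already agree in place (/x/ and /ɣ/ are both velar), so this form is consistent with the same rule.
/ʃ/ is a voiceless postalveolar fricative. The following trigger /ʁ/ is uvular, so /ʃ/ must become uvular as well.
A voiceless uvular fricative is [χ], so the surface segment is [χ].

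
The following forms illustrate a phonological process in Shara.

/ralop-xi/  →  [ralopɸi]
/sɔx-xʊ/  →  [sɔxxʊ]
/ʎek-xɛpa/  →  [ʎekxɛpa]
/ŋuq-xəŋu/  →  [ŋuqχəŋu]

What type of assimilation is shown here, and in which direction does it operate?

Comparing underlying and surface forms, /x/ → [ɸ] is the alternation; the neighbouring /p/ is constant.
/x/ is velar while /p/ is bilabial; the output [ɸ] is bilabial, matching the trigger — so the feature that spreads is place.
Manner and voice are unchanged, so the assimilation is partial, not total.
The other alternating form patterns the same way: /x/ → [χ] after /q/ (velar → uvular, matching uvular) — only place changes, and always toward the preceding segment.
No alternation appears in [sɔxxʊ], [ʎekxɛpa]: there the adjacent consonants already agree in place (/x/ and /x/ are both velar; /x/ and /k/ are both velar), so these forms are consistent with the same rule.
The trigger is the preceding segment, so the direction is progressive (perseverative).

progressive place assimilation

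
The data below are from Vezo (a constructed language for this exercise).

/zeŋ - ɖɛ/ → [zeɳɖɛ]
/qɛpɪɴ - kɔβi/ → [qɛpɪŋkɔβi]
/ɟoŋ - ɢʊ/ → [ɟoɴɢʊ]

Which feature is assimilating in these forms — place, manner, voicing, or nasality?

The segment that alternates is /ŋ/, which surfaces as [ɳ] when adjacent to /ɖ/.
/ŋ/ is velar while /ɖ/ is retroflex; the output [ɳ] is retroflex, matching the trigger — so the feature that spreads is place.
Checking the remaining alternations: /ɴ/ → [ŋ] before /k/ (uvular → velar, matching velar); /ŋ/ → [ɴ] before /ɢ/ (velar → uvular, matching uvular) — only place changes, and always toward the following segment.

place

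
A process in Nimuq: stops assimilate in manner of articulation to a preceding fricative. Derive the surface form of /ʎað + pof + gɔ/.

The rule targets /p/ (voiceless bilabial stop), which sits after the trigger /ð/ (fricative).
A voiceless bilabial fricative is [ɸ], so the surface segment is [ɸ].
At the second juncture, /g/ likewise becomes [ɣ] adjacent to /f/.

[ʎaðɸofɣɔ]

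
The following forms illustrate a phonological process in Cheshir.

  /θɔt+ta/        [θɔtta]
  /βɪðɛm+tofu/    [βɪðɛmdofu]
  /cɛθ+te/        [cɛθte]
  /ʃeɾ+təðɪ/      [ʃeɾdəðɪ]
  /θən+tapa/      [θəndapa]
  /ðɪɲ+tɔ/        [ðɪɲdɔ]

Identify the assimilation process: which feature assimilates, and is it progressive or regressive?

Comparing underlying and surface forms, /t/ → [d] is the alternation; the neighbouring /m/ is constant.
The change voiceless → voiced matches the voicing of the preceding /m/, identifying this as voicing assimilation.
Place and manner are unchanged, so the assimilation is partial, not total.
The other alternating forms pattern the same way: /t/ → [d] after /ɾ/ (voiceless → voiced, matching voiced); /t/ → [d] after /n/ (voiceless → voiced, matching voiced); /t/ → [d] after /ɲ/ (voiceless → voiced, matching voiced) — only voicing changes, and always toward the preceding segment.
No alternation appears in [θɔtta], [cɛθte]: there the adjacent consonants already agree in voicing (/t/ and /t/ are both voiceless; /t/ and /θ/ are both voiceless), so these forms are consistent with the same rule.
The trigger is the preceding segment, so the direction is progressive (perseverative).

progressive voicing assimilation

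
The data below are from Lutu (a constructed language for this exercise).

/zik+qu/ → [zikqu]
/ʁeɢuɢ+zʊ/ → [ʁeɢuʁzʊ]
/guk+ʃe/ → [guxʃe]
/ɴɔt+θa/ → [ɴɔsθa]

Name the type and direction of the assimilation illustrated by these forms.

The segment that alternates is /ɢ/, which surfaces as [ʁ] when adjacent to /z/.
/ɢ/ is a stop while /z/ is a fricative; the output [ʁ] is a fricative, matching the trigger — so the feature that spreads is manner.
Place and voice are unchanged, so the assimilation is partial, not total.
The same holds elsewhere in the data: /k/ → [x] before /ʃ/ (stop → fricative, matching a fricative); /t/ → [s] before /θ/ (stop → fricative, matching a fricative) — only manner changes, and always toward the following segment.
No alternation appears in [zikqu]: there the adjacent consonants already agree in manner (/k/ and /q/ are both stops), so this form is consistent with the same rule.
Since the segment that changes precedes the conditioning segment, the assimilation is regressive.

regressive manner assimilation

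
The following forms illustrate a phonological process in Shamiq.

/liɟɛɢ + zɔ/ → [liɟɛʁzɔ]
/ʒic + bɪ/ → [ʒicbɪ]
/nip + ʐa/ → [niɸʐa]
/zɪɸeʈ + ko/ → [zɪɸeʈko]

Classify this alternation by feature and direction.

Underlying /ɢ/ is realised as [ʁ] next to /z/; /z/ itself does not change.
The change stop → fricative matches the manner of the following /z/, identifying this as manner assimilation.
Place and voice are unchanged, so the assimilation is partial, not total.
Checking the remaining alternation: /p/ → [ɸ] before /ʐ/ (stop → fricative, matching a fricative) — only manner changes, and always toward the following segment.
Nothing changes in [ʒicbɪ], [zɪɸeʈko]: there the adjacent consonants already agree in manner (/c/ and /b/ are both stops; /ʈ/ and /k/ are both stops), so these forms are consistent with the same rule.
The trigger is the following segment, so the direction is regressive (anticipatory).

regressive manner assimilation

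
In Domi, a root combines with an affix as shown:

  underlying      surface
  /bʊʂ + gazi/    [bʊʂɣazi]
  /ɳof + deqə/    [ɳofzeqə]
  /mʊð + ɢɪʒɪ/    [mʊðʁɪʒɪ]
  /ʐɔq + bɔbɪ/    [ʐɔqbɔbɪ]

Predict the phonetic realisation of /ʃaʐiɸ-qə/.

[ʃaʐiɸχə]

The data show progressive manner assimilation: /g/ → [ɣ] after /ʂ/; /d/ → [z] after /f/; /ɢ/ → [ʁ] after /ð/. In each pair only manner changes, matching the preceding consonant, while place and voice stay constant.
Nothing changes in [ʐɔqbɔbɪ]: there the adjacent consonants already agree in manner (/b/ and /q/ are both stops), so this form is consistent with the same rule.
/q/ is a voiceless uvular stop. The preceding trigger /ɸ/ is a fricative, so /q/ must become a fricative as well.
A voiceless uvular fricative is [χ], so the surface segment is [χ].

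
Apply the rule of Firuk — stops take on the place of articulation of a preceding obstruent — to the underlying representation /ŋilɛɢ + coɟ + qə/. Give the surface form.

[ŋilɛɢqoɟcə]

/c/ is a voiceless palatal stop. The preceding trigger /ɢ/ is uvular, so /c/ must become uvular as well.
Changing only its place to uvular gives [q] — the voiceless uvular stop.
The same rule applies at the second boundary: /q/ → [c] next to /ɟ/.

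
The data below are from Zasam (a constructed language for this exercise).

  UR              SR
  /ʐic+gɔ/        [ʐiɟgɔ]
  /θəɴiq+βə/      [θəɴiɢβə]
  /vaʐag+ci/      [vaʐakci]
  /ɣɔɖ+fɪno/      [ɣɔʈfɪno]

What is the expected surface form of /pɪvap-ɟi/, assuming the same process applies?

The data show regressive voicing assimilation: /c/ → [ɟ] before /g/; /q/ → [ɢ] before /β/; /g/ → [k] before /c/; /ɖ/ → [ʈ] before /f/. In each pair only voicing changes, matching the following consonant, while place and manner stay constant.
/p/ is a voiceless bilabial stop. The following trigger /ɟ/ is voiced, so /p/ must become voiced as well.
The voiced bilabial stop is [b], so /p/ → [b].

[pɪvabɟi]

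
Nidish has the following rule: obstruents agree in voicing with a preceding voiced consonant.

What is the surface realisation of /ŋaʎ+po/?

[ŋaʎbo]

The rule targets /p/ (voiceless bilabial stop), which sits after the trigger /ʎ/ (voiced).
A voiced bilabial stop is [b], so the surface segment is [b].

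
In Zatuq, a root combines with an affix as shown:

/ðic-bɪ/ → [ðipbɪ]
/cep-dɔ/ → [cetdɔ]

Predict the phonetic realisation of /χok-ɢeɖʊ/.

[χoqɢeɖʊ]

The data show regressive place assimilation: /c/ → [p] before /b/; /p/ → [t] before /d/. In each pair only place changes, matching the following consonant, while manner and voice stay constant.
The rule targets /k/ (voiceless velar stop), which sits before the trigger /ɢ/ (uvular).
The voiceless uvular stop is [q], so /k/ → [q].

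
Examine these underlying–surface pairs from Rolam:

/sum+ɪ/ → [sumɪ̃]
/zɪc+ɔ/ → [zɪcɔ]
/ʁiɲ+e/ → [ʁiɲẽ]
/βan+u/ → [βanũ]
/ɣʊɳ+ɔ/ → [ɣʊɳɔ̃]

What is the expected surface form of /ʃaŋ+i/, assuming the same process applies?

The data show progressive nasality assimilation (vowel nasalisation): /ɪ/ → [ɪ̃] after /m/; /e/ → [ẽ] after /ɲ/; /u/ → [ũ] after /n/; /ɔ/ → [ɔ̃] after /ɳ/ — a vowel is nasalised by an immediately preceding nasal consonant.
No change occurs in [zɪcɔ] because the vowel at the boundary is adjacent to an oral consonant, not a nasal (/ɔ/ next to /c/).
/i/ sits next to the nasal /ŋ/ and is therefore nasalised to [ĩ].

[ʃaŋĩ]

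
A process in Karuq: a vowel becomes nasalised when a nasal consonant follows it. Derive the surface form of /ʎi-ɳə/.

[ʎĩɳə]

/i/ sits next to the nasal /ɳ/ and is therefore nasalised to [ĩ].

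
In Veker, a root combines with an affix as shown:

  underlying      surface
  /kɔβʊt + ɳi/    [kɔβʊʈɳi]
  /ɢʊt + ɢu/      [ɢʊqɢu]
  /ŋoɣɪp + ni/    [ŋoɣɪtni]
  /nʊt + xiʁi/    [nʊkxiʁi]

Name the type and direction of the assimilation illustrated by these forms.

Comparing underlying and surface forms, /t/ → [ʈ] is the alternation; the neighbouring /ɳ/ is constant.
/t/ is alveolar while /ɳ/ is retroflex; the output [ʈ] is retroflex, matching the trigger — so the feature that spreads is place.
Manner and voice are unchanged, so the assimilation is partial, not total.
The same holds elsewhere in the data: /t/ → [q] before /ɢ/ (alveolar → uvular, matching uvular); /p/ → [t] before /n/ (bilabial → alveolar, matching alveolar); /t/ → [k] before /x/ (alveolar → velar, matching velar) — only place changes, and always toward the following segment.
The trigger is the following segment, so the direction is regressive (anticipatory).

regressive place assimilation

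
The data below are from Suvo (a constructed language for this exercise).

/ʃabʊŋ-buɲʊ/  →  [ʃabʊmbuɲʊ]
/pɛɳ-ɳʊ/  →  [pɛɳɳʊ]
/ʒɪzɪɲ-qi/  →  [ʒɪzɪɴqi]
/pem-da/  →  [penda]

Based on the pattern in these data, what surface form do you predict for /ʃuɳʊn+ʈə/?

[ʃuɳʊɳʈə]

The data show regressive place assimilation: /ŋ/ → [m] before /b/; /ɲ/ → [ɴ] before /q/; /m/ → [n] before /d/. In each pair only place changes, matching the following consonant, while manner and voice stay constant.
No alternation appears in [pɛɳɳʊ]: there the adjacent consonants already agree in place (/ɳ/ and /ɳ/ are both retroflex), so this form is consistent with the same rule.
The rule targets /n/ (voiced alveolar nasal), which sits before the trigger /ʈ/ (retroflex).
The voiced retroflex nasal is [ɳ], so /n/ → [ɳ].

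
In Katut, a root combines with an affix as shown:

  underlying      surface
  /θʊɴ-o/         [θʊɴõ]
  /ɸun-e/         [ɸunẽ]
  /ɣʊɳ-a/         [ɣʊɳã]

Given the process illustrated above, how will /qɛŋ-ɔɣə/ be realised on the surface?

[qɛŋɔ̃ɣə]

The data show progressive nasality assimilation (vowel nasalisation): /o/ → [õ] after /ɴ/; /e/ → [ẽ] after /n/; /a/ → [ã] after /ɳ/ — a vowel is nasalised by an immediately preceding nasal consonant.
The vowel /ɔ/ is adjacent to the preceding nasal /ŋ/, so it acquires [+nasal] and surfaces as [ɔ̃].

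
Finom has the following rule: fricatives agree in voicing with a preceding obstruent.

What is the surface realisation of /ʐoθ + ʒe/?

The rule targets /ʒ/ (voiced postalveolar fricative), which sits after the trigger /θ/ (voiceless).
The voiceless postalveolar fricative is [ʃ], so /ʒ/ → [ʃ].

[ʐoθʃe]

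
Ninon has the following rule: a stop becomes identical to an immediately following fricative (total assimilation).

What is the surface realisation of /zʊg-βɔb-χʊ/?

[zʊββɔχχʊ]

/g/ is the segment targeted by the rule; it sits immediately before /β/, so it assimilates completely and surfaces as [β].
At the second juncture, /b/ likewise becomes [χ] adjacent to /χ/.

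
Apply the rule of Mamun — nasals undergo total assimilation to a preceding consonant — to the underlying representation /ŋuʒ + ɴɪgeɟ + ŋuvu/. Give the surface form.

[ŋuʒʒɪgeɟɟuvu]

/ɴ/ is the segment targeted by the rule; it sits immediately after /ʒ/, so it assimilates completely and surfaces as [ʒ].
At the second juncture, /ŋ/ likewise becomes [ɟ] adjacent to /ɟ/.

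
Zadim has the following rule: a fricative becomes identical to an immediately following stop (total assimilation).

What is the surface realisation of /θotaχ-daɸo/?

[θotaddaɸo]

/χ/ is the segment targeted by the rule; it sits immediately before /d/, so it assimilates completely and surfaces as [d].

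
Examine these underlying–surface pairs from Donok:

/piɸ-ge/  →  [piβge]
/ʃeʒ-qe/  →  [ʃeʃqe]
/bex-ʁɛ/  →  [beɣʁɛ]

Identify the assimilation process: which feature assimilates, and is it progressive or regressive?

The segment that alternates is /ɸ/, which surfaces as [β] when adjacent to /g/.
The change voiceless → voiced matches the voicing of the following /g/, identifying this as voicing assimilation.
Place and manner are unchanged, so the assimilation is partial, not total.
Checking the remaining alternations: /ʒ/ → [ʃ] before /q/ (voiced → voiceless, matching voiceless); /x/ → [ɣ] before /ʁ/ (voiceless → voiced, matching voiced) — only voicing changes, and always toward the following segment.
Since the segment that changes precedes the conditioning segment, the assimilation is regressive.

regressive voicing assimilation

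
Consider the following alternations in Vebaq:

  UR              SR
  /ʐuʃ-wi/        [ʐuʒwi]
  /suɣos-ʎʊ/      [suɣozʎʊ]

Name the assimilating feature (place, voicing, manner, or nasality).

voicing

Comparing underlying and surface forms, /ʃ/ → [ʒ] is the alternation; the neighbouring /w/ is constant.
/ʃ/ is voiceless while /w/ is voiced; the output [ʒ] is voiced, matching the trigger — so the feature that spreads is voicing.
The other alternating form patterns the same way: /s/ → [z] before /ʎ/ (voiceless → voiced, matching voiced) — only voicing changes, and always toward the following segment.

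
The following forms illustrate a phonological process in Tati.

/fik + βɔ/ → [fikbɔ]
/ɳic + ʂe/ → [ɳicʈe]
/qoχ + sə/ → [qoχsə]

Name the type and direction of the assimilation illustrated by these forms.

progressive manner assimilation

The segment that alternates is /β/, which surfaces as [b] when adjacent to /k/.
The change fricative → stop matches the manner of the preceding /k/, identifying this as manner assimilation.
Place and voice are unchanged, so the assimilation is partial, not total.
The same holds elsewhere in the data: /ʂ/ → [ʈ] after /c/ (fricative → stop, matching a stop) — only manner changes, and always toward the preceding segment.
No alternation appears in [qoχsə]: there the adjacent consonants already agree in manner (/s/ and /χ/ are both fricatives), so this form is consistent with the same rule.
Since the segment that changes follows the conditioning segment, the assimilation is progressive.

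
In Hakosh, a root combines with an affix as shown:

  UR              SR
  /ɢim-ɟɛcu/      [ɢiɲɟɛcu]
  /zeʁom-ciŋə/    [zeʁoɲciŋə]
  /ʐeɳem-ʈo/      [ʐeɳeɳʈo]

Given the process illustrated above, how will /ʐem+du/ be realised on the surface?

[ʐendu]

The data show regressive place assimilation: /m/ → [ɲ] before /ɟ/; /m/ → [ɲ] before /c/; /m/ → [ɳ] before /ʈ/. In each pair only place changes, matching the following consonant, while manner and voice stay constant.
/m/ is a voiced bilabial nasal. The following trigger /d/ is alveolar, so /m/ must become alveolar as well.
The voiced alveolar nasal is [n], so /m/ → [n].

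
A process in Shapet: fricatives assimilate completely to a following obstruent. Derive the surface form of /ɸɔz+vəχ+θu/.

[ɸɔvvəθθu]

/z/ is the segment targeted by the rule; it sits immediately before /v/, so it assimilates completely and surfaces as [v].
At the second juncture, /χ/ likewise becomes [θ] adjacent to /θ/.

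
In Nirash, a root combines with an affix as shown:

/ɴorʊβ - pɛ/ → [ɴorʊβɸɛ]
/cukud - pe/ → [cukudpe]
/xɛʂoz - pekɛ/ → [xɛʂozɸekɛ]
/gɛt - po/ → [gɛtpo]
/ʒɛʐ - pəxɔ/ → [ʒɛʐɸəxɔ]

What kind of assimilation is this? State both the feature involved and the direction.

progressive manner assimilation

The segment that alternates is /p/, which surfaces as [ɸ] when adjacent to /β/.
The change stop → fricative matches the manner of the preceding /β/, identifying this as manner assimilation.
Place and voice are unchanged, so the assimilation is partial, not total.
The same holds elsewhere in the data: /p/ → [ɸ] after /z/ (stop → fricative, matching a fricative); /p/ → [ɸ] after /ʐ/ (stop → fricative, matching a fricative) — only manner changes, and always toward the preceding segment.
No alternation appears in [cukudpe], [gɛtpo]: there the adjacent consonants already agree in manner (/p/ and /d/ are both stops; /p/ and /t/ are both stops), so these forms are consistent with the same rule.
The trigger is the preceding segment, so the direction is progressive (perseverative).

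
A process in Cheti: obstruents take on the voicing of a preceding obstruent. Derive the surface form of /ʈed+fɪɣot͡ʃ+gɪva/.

The rule targets /f/ (voiceless labiodental fricative), which sits after the trigger /d/ (voiced).
A voiced labiodental fricative is [v], so the surface segment is [v].
At the second juncture, /g/ likewise becomes [k] adjacent to /t͡ʃ/.

[ʈedvɪɣot͡ʃkɪva]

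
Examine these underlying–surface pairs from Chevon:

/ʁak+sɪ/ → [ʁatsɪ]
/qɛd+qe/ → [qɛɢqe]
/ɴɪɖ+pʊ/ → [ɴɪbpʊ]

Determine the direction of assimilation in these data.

regressive

Underlying /k/ is realised as [t] next to /s/; /s/ itself does not change.
/k/ is velar while /s/ is alveolar; the output [t] is alveolar, matching the trigger — so the feature that spreads is place.
The same holds elsewhere in the data: /d/ → [ɢ] before /q/ (alveolar → uvular, matching uvular); /ɖ/ → [b] before /p/ (retroflex → bilabial, matching bilabial) — only place changes, and always toward the following segment.
Since the segment that changes precedes the conditioning segment, the assimilation is regressive.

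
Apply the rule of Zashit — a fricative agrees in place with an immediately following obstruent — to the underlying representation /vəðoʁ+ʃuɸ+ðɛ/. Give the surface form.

The rule targets /ʁ/ (voiced uvular fricative), which sits before the trigger /ʃ/ (postalveolar).
Changing only its place to postalveolar gives [ʒ] — the voiced postalveolar fricative.
At the second juncture, /ɸ/ likewise becomes [θ] adjacent to /ð/.

[vəðoʒʃuθðɛ]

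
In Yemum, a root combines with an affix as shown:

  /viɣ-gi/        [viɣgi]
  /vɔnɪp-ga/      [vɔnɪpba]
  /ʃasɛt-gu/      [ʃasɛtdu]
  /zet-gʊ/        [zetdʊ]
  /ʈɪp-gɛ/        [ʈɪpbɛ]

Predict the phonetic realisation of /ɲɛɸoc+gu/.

The data show progressive place assimilation: /g/ → [b] after /p/; /g/ → [d] after /t/. In each pair only place changes, matching the preceding consonant, while manner and voice stay constant.
No alternation appears in [viɣgi]: there the adjacent consonants already agree in place (/g/ and /ɣ/ are both velar), so this form is consistent with the same rule.
The rule targets /g/ (voiced velar stop), which sits after the trigger /c/ (palatal).
Changing only its place to palatal gives [ɟ] — the voiced palatal stop.

[ɲɛɸocɟu]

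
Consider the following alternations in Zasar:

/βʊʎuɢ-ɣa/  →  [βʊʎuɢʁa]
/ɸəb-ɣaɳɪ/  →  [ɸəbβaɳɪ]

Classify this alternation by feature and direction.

Underlying /ɣ/ is realised as [ʁ] next to /ɢ/; /ɢ/ itself does not change.
The change velar → uvular matches the place of the preceding /ɢ/, identifying this as place assimilation.
Manner and voice are unchanged, so the assimilation is partial, not total.
The other alternating form patterns the same way: /ɣ/ → [β] after /b/ (velar → bilabial, matching bilabial) — only place changes, and always toward the preceding segment.
The trigger is the preceding segment, so the direction is progressive (perseverative).

progressive place assimilation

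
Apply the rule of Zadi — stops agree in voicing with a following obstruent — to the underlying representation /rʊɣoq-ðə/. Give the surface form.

[rʊɣoɢðə]

/q/ is a voiceless uvular stop. The following trigger /ð/ is voiced, so /q/ must become voiced as well.
The voiced uvular stop is [ɢ], so /q/ → [ɢ].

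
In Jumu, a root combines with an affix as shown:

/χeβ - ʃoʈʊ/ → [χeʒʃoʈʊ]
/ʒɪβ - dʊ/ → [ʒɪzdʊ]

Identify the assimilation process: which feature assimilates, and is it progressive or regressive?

regressive place assimilation

The segment that alternates is /β/, which surfaces as [ʒ] when adjacent to /ʃ/.
/β/ is bilabial while /ʃ/ is postalveolar; the output [ʒ] is postalveolar, matching the trigger — so the feature that spreads is place.
Manner and voice are unchanged, so the assimilation is partial, not total.
Checking the remaining alternation: /β/ → [z] before /d/ (bilabial → alveolar, matching alveolar) — only place changes, and always toward the following segment.
Since the segment that changes precedes the conditioning segment, the assimilation is regressive.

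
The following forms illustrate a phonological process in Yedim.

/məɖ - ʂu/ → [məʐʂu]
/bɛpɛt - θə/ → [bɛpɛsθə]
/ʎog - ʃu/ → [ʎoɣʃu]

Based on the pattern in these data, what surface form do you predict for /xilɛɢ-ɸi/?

The data show regressive manner assimilation: /ɖ/ → [ʐ] before /ʂ/; /t/ → [s] before /θ/; /g/ → [ɣ] before /ʃ/. In each pair only manner changes, matching the following consonant, while place and voice stay constant.
The rule targets /ɢ/ (voiced uvular stop), which sits before the trigger /ɸ/ (fricative).
Changing only its manner to fricative gives [ʁ] — the voiced uvular fricative.

[xilɛʁɸi]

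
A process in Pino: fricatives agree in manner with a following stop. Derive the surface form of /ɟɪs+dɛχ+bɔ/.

[ɟɪtdɛqbɔ]

/s/ is a voiceless alveolar fricative. The following trigger /d/ is a stop, so /s/ must become a stop as well.
Changing only its manner to stop gives [t] — the voiceless alveolar stop.
The same rule applies at the second boundary: /χ/ → [q] next to /b/.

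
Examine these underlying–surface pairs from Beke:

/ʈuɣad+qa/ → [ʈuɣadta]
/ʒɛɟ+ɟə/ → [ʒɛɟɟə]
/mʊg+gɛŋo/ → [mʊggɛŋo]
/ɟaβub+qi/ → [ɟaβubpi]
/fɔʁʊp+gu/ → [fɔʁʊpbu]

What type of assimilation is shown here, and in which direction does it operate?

progressive place assimilation

The segment that alternates is /q/, which surfaces as [t] when adjacent to /d/.
/q/ is uvular while /d/ is alveolar; the output [t] is alveolar, matching the trigger — so the feature that spreads is place.
Manner and voice are unchanged, so the assimilation is partial, not total.
The other alternating forms pattern the same way: /q/ → [p] after /b/ (uvular → bilabial, matching bilabial); /g/ → [b] after /p/ (velar → bilabial, matching bilabial) — only place changes, and always toward the preceding segment.
No alternation appears in [ʒɛɟɟə], [mʊggɛŋo]: there the adjacent consonants already agree in place (/ɟ/ and /ɟ/ are both palatal; /g/ and /g/ are both velar), so these forms are consistent with the same rule.
The trigger is the preceding segment, so the direction is progressive (perseverative).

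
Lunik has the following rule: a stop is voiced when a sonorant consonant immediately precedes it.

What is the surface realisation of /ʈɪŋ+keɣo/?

The rule targets /k/ (voiceless velar stop), which sits after the trigger /ŋ/ (voiced).
Changing only its voicing to voiced gives [g] — the voiced velar stop.

[ʈɪŋgeɣo]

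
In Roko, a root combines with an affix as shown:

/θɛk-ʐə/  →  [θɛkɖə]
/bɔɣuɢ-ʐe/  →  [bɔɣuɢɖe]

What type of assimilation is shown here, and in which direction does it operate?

Underlying /ʐ/ is realised as [ɖ] next to /k/; /k/ itself does not change.
/ʐ/ is a fricative while /k/ is a stop; the output [ɖ] is a stop, matching the trigger — so the feature that spreads is manner.
Place and voice are unchanged, so the assimilation is partial, not total.
The other alternating form patterns the same way: /ʐ/ → [ɖ] after /ɢ/ (fricative → stop, matching a stop) — only manner changes, and always toward the preceding segment.
Since the segment that changes follows the conditioning segment, the assimilation is progressive.

progressive manner assimilation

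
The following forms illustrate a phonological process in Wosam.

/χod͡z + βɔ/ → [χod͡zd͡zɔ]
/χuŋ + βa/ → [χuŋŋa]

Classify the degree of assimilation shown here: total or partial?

The segment that alternates is /β/, which surfaces as [d͡z] when adjacent to /d͡z/.
The output [d͡z] is identical to the trigger /d͡z/ — every feature (place, manner, voicing) has been copied — so this is total assimilation.
The remaining alternation confirms this: /β/ → [ŋ] after /ŋ/ — in each case the output is a copy of the preceding consonant.

total assimilation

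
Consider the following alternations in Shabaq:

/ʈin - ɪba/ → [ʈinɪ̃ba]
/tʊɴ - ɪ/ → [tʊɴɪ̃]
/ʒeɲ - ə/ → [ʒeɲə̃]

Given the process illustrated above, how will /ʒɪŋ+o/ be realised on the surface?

The data show progressive nasality assimilation (vowel nasalisation): /ɪ/ → [ɪ̃] after /n/; /ɪ/ → [ɪ̃] after /ɴ/; /ə/ → [ə̃] after /ɲ/ — a vowel is nasalised by an immediately preceding nasal consonant.
The vowel /o/ is adjacent to the preceding nasal /ŋ/, so it acquires [+nasal] and surfaces as [õ].

[ʒɪŋõ]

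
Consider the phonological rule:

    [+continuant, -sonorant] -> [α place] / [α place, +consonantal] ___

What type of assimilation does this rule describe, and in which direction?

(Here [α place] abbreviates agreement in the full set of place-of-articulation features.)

progressive place assimilation

The shared variable α links the value of the place features (abbreviated [place]) on the target to the same value on the neighbouring segment, so place is the feature that assimilates.
The conditioning segment sits to the left of the focus bar, meaning the trigger precedes the segment that changes — progressive assimilation.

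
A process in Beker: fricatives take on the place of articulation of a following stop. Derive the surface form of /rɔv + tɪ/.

The rule targets /v/ (voiced labiodental fricative), which sits before the trigger /t/ (alveolar).
A voiced alveolar fricative is [z], so the surface segment is [z].

[rɔztɪ]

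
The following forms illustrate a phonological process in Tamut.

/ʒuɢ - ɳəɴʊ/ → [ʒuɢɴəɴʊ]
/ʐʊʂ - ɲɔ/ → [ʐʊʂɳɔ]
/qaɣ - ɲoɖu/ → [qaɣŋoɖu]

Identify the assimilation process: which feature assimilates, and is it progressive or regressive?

The segment that alternates is /ɳ/, which surfaces as [ɴ] when adjacent to /ɢ/.
The change retroflex → uvular matches the place of the preceding /ɢ/, identifying this as place assimilation.
Manner and voice are unchanged, so the assimilation is partial, not total.
Checking the remaining alternations: /ɲ/ → [ɳ] after /ʂ/ (palatal → retroflex, matching retroflex); /ɲ/ → [ŋ] after /ɣ/ (palatal → velar, matching velar) — only place changes, and always toward the preceding segment.
Since the segment that changes follows the conditioning segment, the assimilation is progressive.

progressive place assimilation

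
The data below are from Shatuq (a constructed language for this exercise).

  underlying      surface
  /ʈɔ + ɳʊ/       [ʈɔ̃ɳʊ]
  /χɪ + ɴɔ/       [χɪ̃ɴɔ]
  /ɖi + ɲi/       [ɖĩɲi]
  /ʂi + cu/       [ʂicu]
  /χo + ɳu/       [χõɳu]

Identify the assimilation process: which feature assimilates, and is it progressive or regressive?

The vowel /ɔ/ surfaces as nasalised [ɔ̃] next to the following nasal /ɳ/ — it has acquired the [+nasal] feature of its neighbour.
Likewise in the remaining data: /ɪ/ → [ɪ̃] before /ɴ/; /i/ → [ĩ] before /ɲ/; /o/ → [õ] before /ɳ/ — each time a vowel is nasalised next to a following nasal.
No change occurs in [ʂicu] because the vowel at the boundary is adjacent to an oral consonant, not a nasal (/i/ next to /c/).
Because the conditioning nasal is to the right of the vowel that changes, the process is regressive (anticipatory).

regressive nasality assimilation (vowel nasalisation)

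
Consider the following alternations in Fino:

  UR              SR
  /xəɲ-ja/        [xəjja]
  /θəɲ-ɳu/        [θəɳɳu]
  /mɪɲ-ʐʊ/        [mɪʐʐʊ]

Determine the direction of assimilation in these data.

regressive

Comparing underlying and surface forms, /ɲ/ → [j] is the alternation; the neighbouring /j/ is constant.
The output [j] is identical to the trigger /j/ — every feature (place, manner, voicing) has been copied — so this is total assimilation.
The remaining alternations confirm this: /ɲ/ → [ɳ] before /ɳ/; /ɲ/ → [ʐ] before /ʐ/ — in each case the output is a copy of the following consonant.
The trigger is the following segment, so the direction is regressive (anticipatory).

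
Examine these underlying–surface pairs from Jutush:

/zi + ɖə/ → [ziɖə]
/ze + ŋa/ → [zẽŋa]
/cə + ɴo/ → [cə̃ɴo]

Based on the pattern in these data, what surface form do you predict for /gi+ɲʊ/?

The data show regressive nasality assimilation (vowel nasalisation): /e/ → [ẽ] before /ŋ/; /ə/ → [ə̃] before /ɴ/ — a vowel is nasalised by an immediately following nasal consonant.
No change occurs in [ziɖə] because the vowel at the boundary is adjacent to an oral consonant, not a nasal (/i/ next to /ɖ/).
/i/ sits next to the nasal /ɲ/ and is therefore nasalised to [ĩ].

[gĩɲʊ]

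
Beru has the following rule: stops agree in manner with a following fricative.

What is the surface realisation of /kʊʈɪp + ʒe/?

/p/ is a voiceless bilabial stop. The following trigger /ʒ/ is a fricative, so /p/ must become a fricative as well.
A voiceless bilabial fricative is [ɸ], so the surface segment is [ɸ].

[kʊʈɪɸʒe]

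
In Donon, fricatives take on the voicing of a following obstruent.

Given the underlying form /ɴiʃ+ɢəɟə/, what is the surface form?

[ɴiʒɢəɟə]

/ʃ/ is a voiceless postalveolar fricative. The following trigger /ɢ/ is voiced, so /ʃ/ must become voiced as well.
A voiced postalveolar fricative is [ʒ], so the surface segment is [ʒ].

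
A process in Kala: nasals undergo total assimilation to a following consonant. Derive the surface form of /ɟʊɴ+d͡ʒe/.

[ɟʊd͡ʒd͡ʒe]

/ɴ/ is the segment targeted by the rule; it sits immediately before /d͡ʒ/, so it assimilates completely and surfaces as [d͡ʒ].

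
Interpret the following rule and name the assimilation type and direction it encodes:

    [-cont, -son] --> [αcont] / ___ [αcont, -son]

regressive manner assimilation

The rule copies [cont] (continuancy) from the environment onto the target stops; since [±cont] encodes the stop/fricative manner contrast, the assimilating dimension is manner.
The conditioning segment sits to the right of the focus bar, meaning the trigger follows the segment that changes — regressive assimilation.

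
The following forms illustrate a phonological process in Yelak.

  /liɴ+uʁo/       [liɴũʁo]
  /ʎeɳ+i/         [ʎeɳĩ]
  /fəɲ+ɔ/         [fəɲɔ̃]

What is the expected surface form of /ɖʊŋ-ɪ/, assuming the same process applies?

[ɖʊŋɪ̃]

The data show progressive nasality assimilation (vowel nasalisation): /u/ → [ũ] after /ɴ/; /i/ → [ĩ] after /ɳ/; /ɔ/ → [ɔ̃] after /ɲ/ — a vowel is nasalised by an immediately preceding nasal consonant.
The vowel /ɪ/ is adjacent to the preceding nasal /ŋ/, so it acquires [+nasal] and surfaces as [ɪ̃].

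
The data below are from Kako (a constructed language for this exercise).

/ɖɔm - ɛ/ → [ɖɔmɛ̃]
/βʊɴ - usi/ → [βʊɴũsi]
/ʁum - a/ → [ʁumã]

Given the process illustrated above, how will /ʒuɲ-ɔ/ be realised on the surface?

The data show progressive nasality assimilation (vowel nasalisation): /ɛ/ → [ɛ̃] after /m/; /u/ → [ũ] after /ɴ/; /a/ → [ã] after /m/ — a vowel is nasalised by an immediately preceding nasal consonant.
/ɔ/ sits next to the nasal /ɲ/ and is therefore nasalised to [ɔ̃].

[ʒuɲɔ̃]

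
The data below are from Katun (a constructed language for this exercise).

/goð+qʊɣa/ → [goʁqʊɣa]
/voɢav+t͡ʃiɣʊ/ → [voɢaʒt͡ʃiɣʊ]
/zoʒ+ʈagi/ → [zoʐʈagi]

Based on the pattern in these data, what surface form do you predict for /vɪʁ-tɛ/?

[vɪztɛ]

The data show regressive place assimilation: /ð/ → [ʁ] before /q/; /v/ → [ʒ] before /t͡ʃ/; /ʒ/ → [ʐ] before /ʈ/. In each pair only place changes, matching the following consonant, while manner and voice stay constant.
/ʁ/ is a voiced uvular fricative. The following trigger /t/ is alveolar, so /ʁ/ must become alveolar as well.
The voiced alveolar fricative is [z], so /ʁ/ → [z].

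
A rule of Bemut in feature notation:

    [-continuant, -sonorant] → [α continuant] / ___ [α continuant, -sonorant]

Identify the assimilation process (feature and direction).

regressive manner assimilation

The rule copies [continuant] (continuancy) from the environment onto the target stops; since [±continuant] encodes the stop/fricative manner contrast, the assimilating dimension is manner.
Since the environment is written after the underscore, the trigger follows the target; the direction is regressive.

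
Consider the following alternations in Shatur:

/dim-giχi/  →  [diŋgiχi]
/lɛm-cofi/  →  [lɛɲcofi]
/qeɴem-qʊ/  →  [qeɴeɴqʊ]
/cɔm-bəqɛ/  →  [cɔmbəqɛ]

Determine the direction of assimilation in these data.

The segment that alternates is /m/, which surfaces as [ŋ] when adjacent to /g/.
/m/ is bilabial while /g/ is velar; the output [ŋ] is velar, matching the trigger — so the feature that spreads is place.
The same holds elsewhere in the data: /m/ → [ɲ] before /c/ (bilabial → palatal, matching palatal); /m/ → [ɴ] before /q/ (bilabial → uvular, matching uvular) — only place changes, and always toward the following segment.
Nothing changes in [cɔmbəqɛ]: there the adjacent consonants already agree in place (/m/ and /b/ are both bilabial), so this form is consistent with the same rule.
The trigger is the following segment, so the direction is regressive (anticipatory).

regressive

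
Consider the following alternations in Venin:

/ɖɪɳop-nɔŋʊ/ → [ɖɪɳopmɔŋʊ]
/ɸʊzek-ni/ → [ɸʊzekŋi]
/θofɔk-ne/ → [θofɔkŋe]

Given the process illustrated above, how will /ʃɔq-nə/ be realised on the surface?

[ʃɔqɴə]

The data show progressive place assimilation: /n/ → [m] after /p/; /n/ → [ŋ] after /k/. In each pair only place changes, matching the preceding consonant, while manner and voice stay constant.
/n/ is a voiced alveolar nasal. The preceding trigger /q/ is uvular, so /n/ must become uvular as well.
Changing only its place to uvular gives [ɴ] — the voiced uvular nasal.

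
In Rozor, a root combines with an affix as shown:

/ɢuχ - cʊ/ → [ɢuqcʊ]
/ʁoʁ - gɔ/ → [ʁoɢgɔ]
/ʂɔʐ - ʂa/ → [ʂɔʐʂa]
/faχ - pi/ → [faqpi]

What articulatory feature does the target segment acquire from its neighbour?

manner

Underlying /χ/ is realised as [q] next to /c/; /c/ itself does not change.
The change fricative → stop matches the manner of the following /c/, identifying this as manner assimilation.
The same holds elsewhere in the data: /ʁ/ → [ɢ] before /g/ (fricative → stop, matching a stop); /χ/ → [q] before /p/ (fricative → stop, matching a stop) — only manner changes, and always toward the following segment.
No alternation appears in [ʂɔʐʂa]: there the adjacent consonants already agree in manner (/ʐ/ and /ʂ/ are both fricatives), so this form is consistent with the same rule.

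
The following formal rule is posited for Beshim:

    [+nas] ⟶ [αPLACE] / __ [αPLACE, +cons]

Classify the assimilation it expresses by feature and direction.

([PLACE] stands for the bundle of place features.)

The rule copies the place features (abbreviated [PLACE]) from the environment onto the target, so the assimilating feature is place.
The conditioning segment sits to the right of the focus bar, meaning the trigger follows the segment that changes — regressive assimilation.

regressive place assimilation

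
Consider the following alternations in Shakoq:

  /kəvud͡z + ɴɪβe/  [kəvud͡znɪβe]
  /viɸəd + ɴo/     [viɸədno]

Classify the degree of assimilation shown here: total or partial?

partial assimilation

The segment that alternates is /ɴ/, which surfaces as [n] when adjacent to /d͡z/.
The change uvular → alveolar matches the place of the preceding /d͡z/, identifying this as place assimilation.
Manner and voice are unchanged, so the assimilation is partial, not total.
Checking the remaining alternation: /ɴ/ → [n] after /d/ (uvular → alveolar, matching alveolar) — only place changes, and always toward the preceding segment.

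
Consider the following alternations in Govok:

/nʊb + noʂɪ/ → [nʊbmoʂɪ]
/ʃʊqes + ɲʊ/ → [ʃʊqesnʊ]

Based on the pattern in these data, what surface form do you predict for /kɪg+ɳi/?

The data show progressive place assimilation: /n/ → [m] after /b/; /ɲ/ → [n] after /s/. In each pair only place changes, matching the preceding consonant, while manner and voice stay constant.
The rule targets /ɳ/ (voiced retroflex nasal), which sits after the trigger /g/ (velar).
A voiced velar nasal is [ŋ], so the surface segment is [ŋ].

[kɪgŋi]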